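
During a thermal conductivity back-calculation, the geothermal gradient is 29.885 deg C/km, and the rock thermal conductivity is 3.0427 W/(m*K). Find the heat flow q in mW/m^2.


q = k * grad / 1000
q = 3.0427 * 29.885 / 1000
q = 0.09093109 W/m^2
Convert: 0.09093109 W/m^2 * 1000.0 = 90.931 mW/m^2
q = 90.931 mW/m^2


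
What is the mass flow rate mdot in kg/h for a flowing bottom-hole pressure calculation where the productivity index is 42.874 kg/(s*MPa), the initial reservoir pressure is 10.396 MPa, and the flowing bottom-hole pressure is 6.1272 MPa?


mdot = (P_i - P_wf) * PI
mdot = (10.396 - 6.1272) * 42.874
mdot = 183.0205 kg/s
Convert: 183.0205 kg/s * 3600.0 = 6.5887e+05 kg/h
mdot = 6.5887e+05 kg/h


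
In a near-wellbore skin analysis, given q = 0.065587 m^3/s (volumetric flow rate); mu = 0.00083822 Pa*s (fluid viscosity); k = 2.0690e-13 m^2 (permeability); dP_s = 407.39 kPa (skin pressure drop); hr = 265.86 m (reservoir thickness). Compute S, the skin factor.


S = dP_s * 1000 * 2*pi*k*hr / (q*mu)
S = 407.39 * 1000 * 2*pi*2.0690e-13*265.86 / (0.065587*0.00083822)
S = 2.5611


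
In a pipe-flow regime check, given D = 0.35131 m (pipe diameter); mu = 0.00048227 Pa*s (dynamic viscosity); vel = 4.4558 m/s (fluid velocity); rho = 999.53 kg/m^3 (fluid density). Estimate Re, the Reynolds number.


Re = rho * vel * D / mu
Re = 999.53 * 4.4558 * 0.35131 / 0.00048227
Re = 3.2443e+06


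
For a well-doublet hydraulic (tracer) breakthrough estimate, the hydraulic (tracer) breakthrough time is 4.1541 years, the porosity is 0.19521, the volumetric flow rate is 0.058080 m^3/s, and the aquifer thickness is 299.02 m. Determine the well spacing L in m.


L = sqrt(t_bt*365.25*86400*3*Qv / (pi*hr*phi))
L = sqrt(4.1541*365.25*86400*3*0.058080 / (pi*299.02*0.19521))
L = 352.93 m


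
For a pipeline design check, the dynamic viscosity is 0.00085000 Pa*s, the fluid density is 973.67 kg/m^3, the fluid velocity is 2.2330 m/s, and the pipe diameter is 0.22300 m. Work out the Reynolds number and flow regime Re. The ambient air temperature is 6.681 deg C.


Step 1: Re = rho*vel*D/mu = 973.67*2.233*0.223/0.00085 = 5.7041e+05
Step 2: Re = 5.7041e+05 > 4000, so flow is turbulent.
Re = 5.7041e+05 (turbulent)


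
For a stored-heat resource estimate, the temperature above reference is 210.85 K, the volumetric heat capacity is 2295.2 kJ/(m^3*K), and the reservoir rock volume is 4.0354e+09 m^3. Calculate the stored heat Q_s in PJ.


Q_s = Vr * rhoc * dT / 1e12
Q_s = 4.0354e+09 * 2295.2 * 210.85 / 1e12
Q_s = 1952.9 PJ


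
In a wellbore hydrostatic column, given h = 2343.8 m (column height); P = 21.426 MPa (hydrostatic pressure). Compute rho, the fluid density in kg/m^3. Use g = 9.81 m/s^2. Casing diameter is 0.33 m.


rho = P * 1e6 / (g * h)
rho = 21.426 * 1e6 / (9.81 * 2343.8)
rho = 931.86 kg/m^3


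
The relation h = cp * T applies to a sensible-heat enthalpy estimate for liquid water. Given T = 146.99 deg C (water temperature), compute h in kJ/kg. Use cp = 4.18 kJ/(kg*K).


h = cp * T
h = 4.18 * 146.99
h = 614.42 kJ/kg


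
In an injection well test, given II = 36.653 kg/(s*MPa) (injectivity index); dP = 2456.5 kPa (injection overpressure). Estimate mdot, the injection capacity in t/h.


mdot = II * dP / 1000
mdot = 36.653 * 2456.5 / 1000
mdot = 90.03809 kg/s
Convert: 90.03809 kg/s * 3.6 = 324.14 t/h
mdot = 324.14 t/h


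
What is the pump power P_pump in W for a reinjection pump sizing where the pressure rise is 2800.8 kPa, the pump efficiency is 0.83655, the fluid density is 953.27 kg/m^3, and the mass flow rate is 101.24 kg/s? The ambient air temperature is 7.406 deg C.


P_pump = mdot * dP / (rho * eta)
P_pump = 101.24 * 2800.8 / (953.27 * 0.83655)
P_pump = 355.5711 kW
Convert: 355.5711 kW * 1000.0 = 3.5557e+05 W
P_pump = 3.5557e+05 W


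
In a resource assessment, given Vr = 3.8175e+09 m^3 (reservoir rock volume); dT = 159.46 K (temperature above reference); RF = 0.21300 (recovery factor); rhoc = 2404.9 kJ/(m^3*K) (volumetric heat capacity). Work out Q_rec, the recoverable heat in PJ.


Step 1: Q_s = Vr*rhoc*dT/1e12 = 3.8175e+09*2404.9*159.46/1e12 = 1463.955 PJ
Step 2: Q_rec = Q_s * RF = 1463.955 * 0.213 = 311.82 PJ
Q_rec = 311.82 PJ


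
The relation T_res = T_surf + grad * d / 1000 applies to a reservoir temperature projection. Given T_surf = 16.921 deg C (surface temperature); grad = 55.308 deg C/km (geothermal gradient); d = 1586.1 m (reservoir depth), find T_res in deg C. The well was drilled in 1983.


T_res = T_surf + grad * d / 1000
T_res = 16.921 + 55.308 * 1586.1 / 1000
T_res = 104.65 deg C


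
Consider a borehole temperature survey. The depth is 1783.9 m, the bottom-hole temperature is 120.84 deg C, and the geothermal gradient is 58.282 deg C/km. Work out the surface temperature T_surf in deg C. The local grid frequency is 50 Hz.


T_surf = T_d - grad * d / 1000
T_surf = 120.84 - 58.282 * 1783.9 / 1000
T_surf = 16.871 deg C


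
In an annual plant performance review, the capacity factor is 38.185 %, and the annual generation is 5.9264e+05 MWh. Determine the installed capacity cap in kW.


cap = E_a / (CF/100 * 8760)
cap = 5.9264e+05 / (38.185/100 * 8760)
cap = 177.1716 MW
Convert: 177.1716 MW * 1000.0 = 1.7717e+05 kW
cap = 1.7717e+05 kW


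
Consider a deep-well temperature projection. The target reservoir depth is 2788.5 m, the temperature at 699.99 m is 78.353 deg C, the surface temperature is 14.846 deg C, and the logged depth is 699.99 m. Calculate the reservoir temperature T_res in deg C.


Step 1: grad = (T_d1 - T_surf)/d1 * 1000 = (78.353 - 14.846)/699.99 * 1000 = 90.72558 deg C/km
Step 2: T_res = T_surf + grad*d2/1000 = 14.846 + 90.72558*2788.5/1000 = 267.83 deg C
T_res = 267.83 deg C


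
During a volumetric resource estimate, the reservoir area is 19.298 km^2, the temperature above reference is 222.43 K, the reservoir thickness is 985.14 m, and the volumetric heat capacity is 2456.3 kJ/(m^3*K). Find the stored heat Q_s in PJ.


Step 1: Vr = A*1e6*hr = 19.298*1e6*985.14 = 1.901123e+10 m^3
Step 2: Q_s = Vr*rhoc*dT/1e12 = 1.901123e+10*2456.3*222.43/1e12 = 10387 PJ
Q_s = 10387 PJ


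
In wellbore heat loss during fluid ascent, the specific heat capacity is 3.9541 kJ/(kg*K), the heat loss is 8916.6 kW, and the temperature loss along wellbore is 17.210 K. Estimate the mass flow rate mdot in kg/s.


mdot = Q_loss / (cp * dT)
mdot = 8916.6 / (3.9541 * 17.210)
mdot = 131.03 kg/s


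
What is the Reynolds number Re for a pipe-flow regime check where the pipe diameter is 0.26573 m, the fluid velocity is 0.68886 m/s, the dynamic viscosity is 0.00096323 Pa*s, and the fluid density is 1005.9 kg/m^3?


Re = rho * vel * D / mu
Re = 1005.9 * 0.68886 * 0.26573 / 0.00096323
Re = 1.9116e+05


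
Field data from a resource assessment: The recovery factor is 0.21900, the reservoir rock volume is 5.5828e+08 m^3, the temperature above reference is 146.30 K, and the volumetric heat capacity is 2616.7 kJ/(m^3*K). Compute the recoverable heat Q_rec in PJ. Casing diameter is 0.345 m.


Step 1: Q_s = Vr*rhoc*dT/1e12 = 5.5828e+08*2616.7*146.3/1e12 = 213.7225 PJ
Step 2: Q_rec = Q_s * RF = 213.7225 * 0.219 = 46.805 PJ
Q_rec = 46.805 PJ


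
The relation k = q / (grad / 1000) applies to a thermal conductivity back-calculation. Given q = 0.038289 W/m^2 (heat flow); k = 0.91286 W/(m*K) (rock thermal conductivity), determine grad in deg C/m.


grad = q / k * 1000
grad = 0.038289 / 0.91286 * 1000
grad = 41.94400 deg C/km
Convert: 41.94400 deg C/km * 0.001 = 0.041944 deg C/m
grad = 0.041944 deg C/m


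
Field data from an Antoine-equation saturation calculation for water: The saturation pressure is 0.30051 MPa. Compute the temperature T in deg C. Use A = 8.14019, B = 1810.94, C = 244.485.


T = B / (A - log10(P_sat * 760 / 0.101325)) - C
T = 1810.94 / (8.14019 - log10(0.30051 * 760 / 0.101325)) - 244.485
T = 133.80 deg C


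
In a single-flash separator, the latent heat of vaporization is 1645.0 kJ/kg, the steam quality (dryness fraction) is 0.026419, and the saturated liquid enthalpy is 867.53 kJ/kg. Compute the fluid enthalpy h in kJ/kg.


h = hf + x * hfg
h = 867.53 + 0.026419 * 1645.0
h = 910.99 kJ/kg


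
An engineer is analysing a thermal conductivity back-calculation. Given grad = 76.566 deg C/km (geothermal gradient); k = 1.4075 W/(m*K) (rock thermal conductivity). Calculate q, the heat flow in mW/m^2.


q = k * grad / 1000
q = 1.4075 * 76.566 / 1000
q = 0.1077666 W/m^2
Convert: 0.1077666 W/m^2 * 1000.0 = 107.77 mW/m^2
q = 107.77 mW/m^2


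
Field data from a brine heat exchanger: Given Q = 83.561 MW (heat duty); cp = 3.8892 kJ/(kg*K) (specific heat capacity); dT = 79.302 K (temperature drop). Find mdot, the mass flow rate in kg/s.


mdot = Q * 1000 / (cp * dT)
mdot = 83.561 * 1000 / (3.8892 * 79.302)
mdot = 270.93 kg/s


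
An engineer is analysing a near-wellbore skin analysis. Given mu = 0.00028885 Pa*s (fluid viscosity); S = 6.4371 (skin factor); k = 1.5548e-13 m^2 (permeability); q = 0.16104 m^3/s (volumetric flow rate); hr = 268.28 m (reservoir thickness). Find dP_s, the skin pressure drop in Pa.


dP_s = S * q * mu / (2*pi*k*hr) / 1000
dP_s = 6.4371 * 0.16104 * 0.00028885 / (2*pi*1.5548e-13*268.28) / 1000
dP_s = 1142.493 kPa
Convert: 1142.493 kPa * 1000.0 = 1.1425e+06 Pa
dP_s = 1.1425e+06 Pa


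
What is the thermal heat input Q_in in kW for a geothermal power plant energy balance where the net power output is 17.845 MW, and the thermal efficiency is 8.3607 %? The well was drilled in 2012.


Q_in = W_net / (eta / 100)
Q_in = 17.845 / (8.3607 / 100)
Q_in = 213.4391 MW
Convert: 213.4391 MW * 1000.0 = 2.1344e+05 kW
Q_in = 2.1344e+05 kW


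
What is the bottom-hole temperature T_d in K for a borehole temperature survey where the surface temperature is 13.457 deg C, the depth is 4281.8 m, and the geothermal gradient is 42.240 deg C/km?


T_d = T_surf + grad * d / 1000
T_d = 13.457 + 42.240 * 4281.8 / 1000
T_d = 194.3202 deg C
Convert to K: 194.3202 + 273.15 = 467.47 K
T_d = 467.47 K


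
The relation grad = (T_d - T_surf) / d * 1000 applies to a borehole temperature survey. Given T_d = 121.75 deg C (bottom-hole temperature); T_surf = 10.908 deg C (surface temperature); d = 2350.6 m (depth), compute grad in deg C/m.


grad = (T_d - T_surf) / d * 1000
grad = (121.75 - 10.908) / 2350.6 * 1000
grad = 47.15477 deg C/km
Convert: 47.15477 deg C/km * 0.001 = 0.047155 deg C/m
grad = 0.047155 deg C/m


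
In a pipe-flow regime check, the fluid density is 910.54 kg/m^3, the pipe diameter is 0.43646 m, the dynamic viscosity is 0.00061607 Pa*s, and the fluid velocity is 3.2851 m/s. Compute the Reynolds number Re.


Re = rho * vel * D / mu
Re = 910.54 * 3.2851 * 0.43646 / 0.00061607
Re = 2.1192e+06


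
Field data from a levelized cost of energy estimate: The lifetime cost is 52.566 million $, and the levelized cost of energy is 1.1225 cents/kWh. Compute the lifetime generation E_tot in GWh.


E_tot = C_tot / LCOE * 100
E_tot = 52.566 / 1.1225 * 100
E_tot = 4682.9 GWh


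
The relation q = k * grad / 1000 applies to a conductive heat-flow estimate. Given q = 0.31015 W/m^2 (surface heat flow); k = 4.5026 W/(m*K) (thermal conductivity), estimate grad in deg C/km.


grad = q * 1000 / k
grad = 0.31015 * 1000 / 4.5026
grad = 68.882 deg C/km


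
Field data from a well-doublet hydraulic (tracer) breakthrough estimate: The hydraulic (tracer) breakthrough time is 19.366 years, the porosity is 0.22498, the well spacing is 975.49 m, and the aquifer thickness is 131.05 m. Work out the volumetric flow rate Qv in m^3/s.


Qv = pi*hr*phi*L^2 / (3*t_bt*365.25*86400)
Qv = pi*131.05*0.22498*975.49^2 / (3*19.366*365.25*86400)
Qv = 0.048074 m^3/s


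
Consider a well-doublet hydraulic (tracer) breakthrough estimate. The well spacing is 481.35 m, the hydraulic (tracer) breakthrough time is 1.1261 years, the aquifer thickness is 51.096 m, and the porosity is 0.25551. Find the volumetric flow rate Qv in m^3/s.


Qv = pi*hr*phi*L^2 / (3*t_bt*365.25*86400)
Qv = pi*51.096*0.25551*481.35^2 / (3*1.1261*365.25*86400)
Qv = 0.089138 m^3/s


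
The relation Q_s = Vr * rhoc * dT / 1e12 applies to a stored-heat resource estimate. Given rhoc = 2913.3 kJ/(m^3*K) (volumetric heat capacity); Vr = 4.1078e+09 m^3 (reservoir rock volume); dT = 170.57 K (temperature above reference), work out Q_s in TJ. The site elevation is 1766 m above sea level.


Q_s = Vr * rhoc * dT / 1e12
Q_s = 4.1078e+09 * 2913.3 * 170.57 / 1e12
Q_s = 2041.254 PJ
Convert: 2041.254 PJ * 1000.0 = 2.0413e+06 TJ
Q_s = 2.0413e+06 TJ


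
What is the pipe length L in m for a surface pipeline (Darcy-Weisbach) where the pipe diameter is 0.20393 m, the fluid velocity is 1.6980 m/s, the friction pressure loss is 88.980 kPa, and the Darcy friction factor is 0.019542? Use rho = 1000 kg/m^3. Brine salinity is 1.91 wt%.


L = dP*1000*D / (f*rho*vel^2/2)
L = 88.980*1000*0.20393 / (0.019542*1000*1.6980^2/2)
L = 644.11 m


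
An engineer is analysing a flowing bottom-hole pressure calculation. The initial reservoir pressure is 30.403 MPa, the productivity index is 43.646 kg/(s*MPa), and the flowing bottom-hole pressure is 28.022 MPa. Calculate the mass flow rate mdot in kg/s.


mdot = (P_i - P_wf) * PI
mdot = (30.403 - 28.022) * 43.646
mdot = 103.92 kg/s


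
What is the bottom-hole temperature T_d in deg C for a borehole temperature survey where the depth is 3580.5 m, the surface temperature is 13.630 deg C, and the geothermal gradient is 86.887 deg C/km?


T_d = T_surf + grad * d / 1000
T_d = 13.630 + 86.887 * 3580.5 / 1000
T_d = 324.73 deg C


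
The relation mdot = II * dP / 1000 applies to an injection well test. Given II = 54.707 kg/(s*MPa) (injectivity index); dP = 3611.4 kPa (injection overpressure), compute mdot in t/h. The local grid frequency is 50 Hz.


mdot = II * dP / 1000
mdot = 54.707 * 3611.4 / 1000
mdot = 197.5689 kg/s
Convert: 197.5689 kg/s * 3.6 = 711.25 t/h
mdot = 711.25 t/h


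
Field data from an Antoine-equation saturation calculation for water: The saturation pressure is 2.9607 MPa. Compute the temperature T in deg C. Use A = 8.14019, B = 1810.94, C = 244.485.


T = B / (A - log10(P_sat * 760 / 0.101325)) - C
T = 1810.94 / (8.14019 - log10(2.9607 * 760 / 0.101325)) - 244.485
T = 232.87 deg C


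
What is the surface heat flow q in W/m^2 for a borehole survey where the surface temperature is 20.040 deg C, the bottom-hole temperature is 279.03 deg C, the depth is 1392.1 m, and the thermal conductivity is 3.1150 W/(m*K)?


Step 1: grad = (T_d - T_surf)/d * 1000 = (279.03 - 20.04)/1392.1 * 1000 = 186.0427 deg C/km
Step 2: q = k * grad / 1000 = 3.115 * 186.0427 / 1000 = 0.57952 W/m^2
q = 0.57952 W/m^2


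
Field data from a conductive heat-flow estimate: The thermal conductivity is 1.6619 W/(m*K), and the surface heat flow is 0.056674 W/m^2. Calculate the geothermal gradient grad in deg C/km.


grad = q * 1000 / k
grad = 0.056674 * 1000 / 1.6619
grad = 34.102 deg C/km


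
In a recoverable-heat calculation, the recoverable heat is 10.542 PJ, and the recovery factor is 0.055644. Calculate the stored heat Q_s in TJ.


Q_s = Q_rec / RF
Q_s = 10.542 / 0.055644
Q_s = 189.4544 PJ
Convert: 189.4544 PJ * 1000.0 = 1.8945e+05 TJ
Q_s = 1.8945e+05 TJ


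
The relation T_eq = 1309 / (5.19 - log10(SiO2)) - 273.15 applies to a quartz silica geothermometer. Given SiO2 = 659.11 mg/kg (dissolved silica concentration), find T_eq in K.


T_eq = 1309 / (5.19 - log10(SiO2)) - 273.15
T_eq = 1309 / (5.19 - log10(659.11)) - 273.15
T_eq = 278.9279 deg C
Convert to K: 278.9279 + 273.15 = 552.08 K
T_eq = 552.08 K


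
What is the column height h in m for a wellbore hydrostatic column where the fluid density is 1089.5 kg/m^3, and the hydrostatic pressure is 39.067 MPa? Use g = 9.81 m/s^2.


h = P * 1e6 / (g * rho)
h = 39.067 * 1e6 / (9.81 * 1089.5)
h = 3655.2 m


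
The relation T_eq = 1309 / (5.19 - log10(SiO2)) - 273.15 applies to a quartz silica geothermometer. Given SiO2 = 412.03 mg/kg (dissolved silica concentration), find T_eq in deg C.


T_eq = 1309 / (5.19 - log10(SiO2)) - 273.15
T_eq = 1309 / (5.19 - log10(412.03)) - 273.15
T_eq = 235.19 deg C


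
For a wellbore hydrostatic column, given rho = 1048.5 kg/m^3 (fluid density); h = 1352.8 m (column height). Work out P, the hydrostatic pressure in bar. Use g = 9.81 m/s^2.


P = rho * g * h / 1e6
P = 1048.5 * 9.81 * 1352.8 / 1e6
P = 13.91461 MPa
Convert: 13.91461 MPa * 10.0 = 139.15 bar
P = 139.15 bar


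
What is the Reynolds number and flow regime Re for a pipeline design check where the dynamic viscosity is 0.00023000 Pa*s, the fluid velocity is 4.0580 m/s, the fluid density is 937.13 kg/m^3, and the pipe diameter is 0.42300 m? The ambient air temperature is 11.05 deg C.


Step 1: Re = rho*vel*D/mu = 937.13*4.058*0.423/0.00023 = 6.9940e+06
Step 2: Re = 6.9940e+06 > 4000, so flow is turbulent.
Re = 6.9940e+06 (turbulent)


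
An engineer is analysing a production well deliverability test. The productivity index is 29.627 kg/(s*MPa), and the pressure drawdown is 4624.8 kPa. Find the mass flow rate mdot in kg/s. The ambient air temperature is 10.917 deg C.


mdot = PI * dP / 1000
mdot = 29.627 * 4624.8 / 1000
mdot = 137.02 kg/s


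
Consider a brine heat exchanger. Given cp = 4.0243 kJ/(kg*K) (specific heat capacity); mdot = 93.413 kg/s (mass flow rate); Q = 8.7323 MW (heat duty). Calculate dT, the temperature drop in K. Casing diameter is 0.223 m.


dT = Q * 1000 / (mdot * cp)
dT = 8.7323 * 1000 / (93.413 * 4.0243)
dT = 23.229 K


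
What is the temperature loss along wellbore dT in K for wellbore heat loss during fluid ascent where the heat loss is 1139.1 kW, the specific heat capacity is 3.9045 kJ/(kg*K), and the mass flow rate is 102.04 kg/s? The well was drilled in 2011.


dT = Q_loss / (mdot * cp)
dT = 1139.1 / (102.04 * 3.9045)
dT = 2.8591 K


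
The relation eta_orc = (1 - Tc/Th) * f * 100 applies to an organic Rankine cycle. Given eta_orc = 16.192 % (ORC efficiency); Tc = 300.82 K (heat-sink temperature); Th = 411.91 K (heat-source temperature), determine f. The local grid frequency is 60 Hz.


f = (eta_orc/100) / (1 - Tc/Th)
f = (16.192/100) / (1 - 300.82/411.91)
f = 0.60038


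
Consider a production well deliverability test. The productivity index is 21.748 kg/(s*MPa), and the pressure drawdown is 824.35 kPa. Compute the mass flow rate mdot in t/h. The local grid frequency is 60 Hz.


mdot = PI * dP / 1000
mdot = 21.748 * 824.35 / 1000
mdot = 17.92796 kg/s
Convert: 17.92796 kg/s * 3.6 = 64.541 t/h
mdot = 64.541 t/h


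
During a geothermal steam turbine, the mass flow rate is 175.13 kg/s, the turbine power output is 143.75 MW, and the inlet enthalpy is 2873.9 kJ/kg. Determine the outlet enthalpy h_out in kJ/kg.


h_out = h_in - P * 1000 / mdot
h_out = 2873.9 - 143.75 * 1000 / 175.13
h_out = 2053.1 kJ/kg


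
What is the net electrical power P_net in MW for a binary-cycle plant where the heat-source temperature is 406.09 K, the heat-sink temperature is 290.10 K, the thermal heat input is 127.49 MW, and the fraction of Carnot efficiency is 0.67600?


Step 1: eta = (1 - Tc/Th)*f = (1 - 290.1/406.09)*0.676 = 0.1930834
Step 2: P_net = eta * Q_in = 0.1930834 * 127.49 = 24.616 MW
P_net = 24.616 MW


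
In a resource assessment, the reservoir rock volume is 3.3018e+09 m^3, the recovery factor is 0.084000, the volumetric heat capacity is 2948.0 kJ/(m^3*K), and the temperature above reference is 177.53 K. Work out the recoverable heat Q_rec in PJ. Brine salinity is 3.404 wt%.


Step 1: Q_s = Vr*rhoc*dT/1e12 = 3.3018e+09*2948.0*177.53/1e12 = 1728.025 PJ
Step 2: Q_rec = Q_s * RF = 1728.025 * 0.084 = 145.15 PJ
Q_rec = 145.15 PJ


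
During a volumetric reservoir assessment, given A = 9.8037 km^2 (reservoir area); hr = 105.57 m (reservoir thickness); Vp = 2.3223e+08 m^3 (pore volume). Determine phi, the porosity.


phi = Vp / (A * 1e6 * hr)
phi = 2.3223e+08 / (9.8037 * 1e6 * 105.57)
phi = 0.22438


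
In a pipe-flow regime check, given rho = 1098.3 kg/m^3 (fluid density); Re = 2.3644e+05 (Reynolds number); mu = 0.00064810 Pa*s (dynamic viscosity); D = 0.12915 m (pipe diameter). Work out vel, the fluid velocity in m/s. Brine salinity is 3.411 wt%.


vel = Re * mu / (rho * D)
vel = 2.3644e+05 * 0.00064810 / (1098.3 * 0.12915)
vel = 1.0803 m/s


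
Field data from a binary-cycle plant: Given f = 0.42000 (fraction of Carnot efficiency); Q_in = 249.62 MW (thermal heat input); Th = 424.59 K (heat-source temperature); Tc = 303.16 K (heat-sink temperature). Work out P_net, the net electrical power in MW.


Step 1: eta = (1 - Tc/Th)*f = (1 - 303.16/424.59)*0.42 = 0.1201173
Step 2: P_net = eta * Q_in = 0.1201173 * 249.62 = 29.984 MW
P_net = 29.984 MW


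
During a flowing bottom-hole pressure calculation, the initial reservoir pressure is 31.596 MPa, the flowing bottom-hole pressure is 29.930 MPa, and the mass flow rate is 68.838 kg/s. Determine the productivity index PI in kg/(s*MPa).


PI = mdot / (P_i - P_wf)
PI = 68.838 / (31.596 - 29.930)
PI = 41.319 kg/(s*MPa)


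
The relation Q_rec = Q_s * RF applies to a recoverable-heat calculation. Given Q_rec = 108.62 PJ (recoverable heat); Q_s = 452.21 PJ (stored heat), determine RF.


RF = Q_rec / Q_s
RF = 108.62 / 452.21
RF = 0.24020


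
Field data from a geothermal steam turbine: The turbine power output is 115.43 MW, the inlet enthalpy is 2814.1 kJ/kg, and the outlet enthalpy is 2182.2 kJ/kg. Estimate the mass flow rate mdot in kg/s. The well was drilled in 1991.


mdot = P * 1000 / (h_in - h_out)
mdot = 115.43 * 1000 / (2814.1 - 2182.2)
mdot = 182.67 kg/s


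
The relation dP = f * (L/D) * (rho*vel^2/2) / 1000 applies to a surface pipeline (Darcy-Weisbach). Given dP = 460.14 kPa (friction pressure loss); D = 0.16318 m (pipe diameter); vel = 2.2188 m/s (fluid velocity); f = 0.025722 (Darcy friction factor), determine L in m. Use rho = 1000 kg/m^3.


L = dP*1000*D / (f*rho*vel^2/2)
L = 460.14*1000*0.16318 / (0.025722*1000*2.2188^2/2)
L = 1185.9 m


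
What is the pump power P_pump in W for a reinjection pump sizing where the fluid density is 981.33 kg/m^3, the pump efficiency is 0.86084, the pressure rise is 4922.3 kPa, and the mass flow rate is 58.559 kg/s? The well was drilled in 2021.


P_pump = mdot * dP / (rho * eta)
P_pump = 58.559 * 4922.3 / (981.33 * 0.86084)
P_pump = 341.2119 kW
Convert: 341.2119 kW * 1000.0 = 3.4121e+05 W
P_pump = 3.4121e+05 W


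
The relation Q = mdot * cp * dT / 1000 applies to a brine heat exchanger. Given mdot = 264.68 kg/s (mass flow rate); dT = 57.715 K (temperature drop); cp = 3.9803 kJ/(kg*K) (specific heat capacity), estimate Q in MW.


Q = mdot * cp * dT / 1000
Q = 264.68 * 3.9803 * 57.715 / 1000
Q = 60.803 MW


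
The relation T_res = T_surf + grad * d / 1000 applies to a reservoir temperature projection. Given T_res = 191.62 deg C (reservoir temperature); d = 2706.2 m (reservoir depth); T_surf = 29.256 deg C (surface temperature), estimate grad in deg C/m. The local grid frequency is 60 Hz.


grad = (T_res - T_surf) / d * 1000
grad = (191.62 - 29.256) / 2706.2 * 1000
grad = 59.99704 deg C/km
Convert: 59.99704 deg C/km * 0.001 = 0.059997 deg C/m
grad = 0.059997 deg C/m


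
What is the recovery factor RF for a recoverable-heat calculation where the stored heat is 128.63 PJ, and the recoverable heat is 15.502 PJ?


RF = Q_rec / Q_s
RF = 15.502 / 128.63
RF = 0.12052


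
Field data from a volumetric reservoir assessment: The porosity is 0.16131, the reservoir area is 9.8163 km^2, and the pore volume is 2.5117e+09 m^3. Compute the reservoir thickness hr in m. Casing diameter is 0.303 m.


hr = Vp / (A * 1e6 * phi)
hr = 2.5117e+09 / (9.8163 * 1e6 * 0.16131)
hr = 1586.2 m


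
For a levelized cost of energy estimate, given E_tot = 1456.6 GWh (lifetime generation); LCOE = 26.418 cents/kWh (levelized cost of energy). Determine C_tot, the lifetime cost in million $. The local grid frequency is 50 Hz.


C_tot = LCOE / 100 * E_tot
C_tot = 26.418 / 100 * 1456.6
C_tot = 384.80 million $


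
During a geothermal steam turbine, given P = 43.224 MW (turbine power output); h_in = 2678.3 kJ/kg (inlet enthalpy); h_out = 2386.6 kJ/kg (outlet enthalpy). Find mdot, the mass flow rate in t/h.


mdot = P * 1000 / (h_in - h_out)
mdot = 43.224 * 1000 / (2678.3 - 2386.6)
mdot = 148.1796 kg/s
Convert: 148.1796 kg/s * 3.6 = 533.45 t/h
mdot = 533.45 t/h


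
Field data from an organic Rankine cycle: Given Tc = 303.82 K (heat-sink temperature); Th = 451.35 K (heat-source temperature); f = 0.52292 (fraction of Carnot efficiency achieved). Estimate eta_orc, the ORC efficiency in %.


eta_orc = (1 - Tc/Th) * f * 100
eta_orc = (1 - 303.82/451.35) * 0.52292 * 100
eta_orc = 17.092 %


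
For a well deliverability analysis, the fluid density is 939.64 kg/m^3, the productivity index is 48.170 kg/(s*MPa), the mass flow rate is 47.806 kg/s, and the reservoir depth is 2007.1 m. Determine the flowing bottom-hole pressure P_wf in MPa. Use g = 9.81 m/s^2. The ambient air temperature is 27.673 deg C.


Step 1: P_i = rho*g*h/1e6 = 939.64*9.81*2007.1/1e6 = 18.50118 MPa
Step 2: P_wf = P_i - mdot/PI = 18.50118 - 47.806/48.17 = 17.509 MPa
P_wf = 17.509 MPa


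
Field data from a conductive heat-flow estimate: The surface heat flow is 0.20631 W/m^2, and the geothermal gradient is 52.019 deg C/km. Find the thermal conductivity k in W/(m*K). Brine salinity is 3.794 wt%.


k = q * 1000 / grad
k = 0.20631 * 1000 / 52.019
k = 3.9661 W/(m*K)


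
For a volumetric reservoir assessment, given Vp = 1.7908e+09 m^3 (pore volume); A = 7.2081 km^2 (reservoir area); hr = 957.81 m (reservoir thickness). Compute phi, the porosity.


phi = Vp / (A * 1e6 * hr)
phi = 1.7908e+09 / (7.2081 * 1e6 * 957.81)
phi = 0.25939


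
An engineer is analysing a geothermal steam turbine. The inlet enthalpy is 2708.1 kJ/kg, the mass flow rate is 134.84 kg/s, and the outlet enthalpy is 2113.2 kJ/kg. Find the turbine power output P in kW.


P = mdot * (h_in - h_out) / 1000
P = 134.84 * (2708.1 - 2113.2) / 1000
P = 80.21632 MW
Convert: 80.21632 MW * 1000.0 = 80216 kW
P = 80216 kW


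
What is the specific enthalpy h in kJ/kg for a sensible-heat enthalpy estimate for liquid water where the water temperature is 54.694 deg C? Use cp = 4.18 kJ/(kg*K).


h = cp * T
h = 4.18 * 54.694
h = 228.62 kJ/kg


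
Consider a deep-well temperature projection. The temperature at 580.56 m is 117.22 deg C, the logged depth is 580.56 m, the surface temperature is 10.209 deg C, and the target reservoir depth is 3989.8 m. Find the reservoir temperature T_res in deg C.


Step 1: grad = (T_d1 - T_surf)/d1 * 1000 = (117.22 - 10.209)/580.56 * 1000 = 184.3238 deg C/km
Step 2: T_res = T_surf + grad*d2/1000 = 10.209 + 184.3238*3989.8/1000 = 745.62 deg C
T_res = 745.62 deg C


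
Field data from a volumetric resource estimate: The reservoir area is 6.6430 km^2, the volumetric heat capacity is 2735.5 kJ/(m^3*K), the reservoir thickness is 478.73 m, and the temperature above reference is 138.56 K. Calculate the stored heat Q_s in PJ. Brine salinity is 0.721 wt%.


Step 1: Vr = A*1e6*hr = 6.643*1e6*478.73 = 3.180203e+09 m^3
Step 2: Q_s = Vr*rhoc*dT/1e12 = 3.180203e+09*2735.5*138.56/1e12 = 1205.4 PJ
Q_s = 1205.4 PJ


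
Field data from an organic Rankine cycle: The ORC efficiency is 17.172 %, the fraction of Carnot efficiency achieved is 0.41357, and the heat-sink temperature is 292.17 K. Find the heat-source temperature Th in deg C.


Th = Tc / (1 - (eta_orc/100)/f)
Th = 292.17 / (1 - (17.172/100)/0.41357)
Th = 499.6186 K
Convert to deg C: 499.6186 - 273.15 = 226.47 deg C
Th = 226.47 deg C


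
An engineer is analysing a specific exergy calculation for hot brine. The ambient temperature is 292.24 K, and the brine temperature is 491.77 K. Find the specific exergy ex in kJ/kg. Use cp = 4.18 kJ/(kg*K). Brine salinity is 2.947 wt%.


ex = cp * ((T_b - T_0) - T_0 * ln(T_b/T_0))
ex = 4.18 * ((491.77 - 292.24) - 292.24 * ln(491.77/292.24))
ex = 198.29 kJ/kg


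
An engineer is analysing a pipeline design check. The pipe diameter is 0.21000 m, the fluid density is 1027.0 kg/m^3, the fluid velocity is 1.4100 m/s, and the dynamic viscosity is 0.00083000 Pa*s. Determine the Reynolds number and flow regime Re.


Step 1: Re = rho*vel*D/mu = 1027.0*1.41*0.21/0.00083 = 3.6638e+05
Step 2: Re = 3.6638e+05 > 4000, so flow is turbulent.
Re = 3.6638e+05 (turbulent)


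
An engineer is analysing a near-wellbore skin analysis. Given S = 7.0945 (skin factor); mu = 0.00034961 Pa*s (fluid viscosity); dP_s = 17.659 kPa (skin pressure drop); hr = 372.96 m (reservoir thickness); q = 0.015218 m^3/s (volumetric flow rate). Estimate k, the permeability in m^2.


k = S*q*mu / (2*pi*dP_s*1000*hr)
k = 7.0945*0.015218*0.00034961 / (2*pi*17.659*1000*372.96)
k = 9.1213e-13 m^2


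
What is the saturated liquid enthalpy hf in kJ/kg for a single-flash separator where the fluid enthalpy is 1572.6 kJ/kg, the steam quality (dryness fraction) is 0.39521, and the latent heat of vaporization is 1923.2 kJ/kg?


hf = h - x * hfg
hf = 1572.6 - 0.39521 * 1923.2
hf = 812.53 kJ/kg


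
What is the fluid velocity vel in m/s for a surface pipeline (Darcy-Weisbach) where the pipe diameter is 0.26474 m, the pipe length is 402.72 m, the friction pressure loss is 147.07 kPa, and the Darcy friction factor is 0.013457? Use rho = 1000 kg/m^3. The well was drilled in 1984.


vel = sqrt(dP*1000*2*D / (f*L*rho))
vel = sqrt(147.07*1000*2*0.26474 / (0.013457*402.72*1000))
vel = 3.7906 m/s


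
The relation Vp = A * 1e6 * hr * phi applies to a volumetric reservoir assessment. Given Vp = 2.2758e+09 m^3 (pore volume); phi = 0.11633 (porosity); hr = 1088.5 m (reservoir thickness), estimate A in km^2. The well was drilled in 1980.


A = Vp / (1e6 * hr * phi)
A = 2.2758e+09 / (1e6 * 1088.5 * 0.11633)
A = 17.973 km^2


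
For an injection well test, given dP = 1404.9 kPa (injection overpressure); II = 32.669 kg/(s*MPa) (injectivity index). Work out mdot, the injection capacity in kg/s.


mdot = II * dP / 1000
mdot = 32.669 * 1404.9 / 1000
mdot = 45.897 kg/s


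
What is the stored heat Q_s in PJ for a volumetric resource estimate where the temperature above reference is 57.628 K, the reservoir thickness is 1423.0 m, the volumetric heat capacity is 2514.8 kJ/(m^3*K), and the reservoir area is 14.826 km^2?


Step 1: Vr = A*1e6*hr = 14.826*1e6*1423.0 = 2.109740e+10 m^3
Step 2: Q_s = Vr*rhoc*dT/1e12 = 2.109740e+10*2514.8*57.628/1e12 = 3057.5 PJ
Q_s = 3057.5 PJ


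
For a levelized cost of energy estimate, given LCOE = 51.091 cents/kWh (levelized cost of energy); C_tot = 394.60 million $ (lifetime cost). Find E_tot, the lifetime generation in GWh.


E_tot = C_tot / LCOE * 100
E_tot = 394.60 / 51.091 * 100
E_tot = 772.35 GWh


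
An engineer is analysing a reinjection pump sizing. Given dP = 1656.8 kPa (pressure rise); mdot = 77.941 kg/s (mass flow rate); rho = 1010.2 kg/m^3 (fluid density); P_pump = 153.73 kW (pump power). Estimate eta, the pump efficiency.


eta = mdot * dP / (rho * P_pump)
eta = 77.941 * 1656.8 / (1010.2 * 153.73)
eta = 0.83151


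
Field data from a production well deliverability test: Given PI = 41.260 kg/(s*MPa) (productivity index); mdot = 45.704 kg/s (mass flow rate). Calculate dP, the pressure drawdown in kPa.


dP = mdot * 1000 / PI
dP = 45.704 * 1000 / 41.260
dP = 1107.7 kPa


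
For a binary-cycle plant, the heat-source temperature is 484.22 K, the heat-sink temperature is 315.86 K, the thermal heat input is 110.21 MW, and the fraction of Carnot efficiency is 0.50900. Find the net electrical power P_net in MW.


Step 1: eta = (1 - Tc/Th)*f = (1 - 315.86/484.22)*0.509 = 0.1769758
Step 2: P_net = eta * Q_in = 0.1769758 * 110.21 = 19.505 MW
P_net = 19.505 MW


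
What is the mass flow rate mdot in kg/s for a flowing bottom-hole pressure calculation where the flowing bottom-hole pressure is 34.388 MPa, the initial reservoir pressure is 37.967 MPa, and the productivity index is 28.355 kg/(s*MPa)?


mdot = (P_i - P_wf) * PI
mdot = (37.967 - 34.388) * 28.355
mdot = 101.48 kg/s


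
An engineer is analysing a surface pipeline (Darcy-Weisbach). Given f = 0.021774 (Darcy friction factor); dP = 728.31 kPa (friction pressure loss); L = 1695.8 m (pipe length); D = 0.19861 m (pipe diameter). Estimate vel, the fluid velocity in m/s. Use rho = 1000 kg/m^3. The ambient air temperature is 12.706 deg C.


vel = sqrt(dP*1000*2*D / (f*L*rho))
vel = sqrt(728.31*1000*2*0.19861 / (0.021774*1695.8*1000))
vel = 2.7991 m/s


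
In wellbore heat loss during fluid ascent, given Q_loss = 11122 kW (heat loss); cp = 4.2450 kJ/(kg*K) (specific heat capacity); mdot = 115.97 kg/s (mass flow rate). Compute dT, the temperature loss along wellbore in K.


dT = Q_loss / (mdot * cp)
dT = 11122 / (115.97 * 4.2450)
dT = 22.592 K


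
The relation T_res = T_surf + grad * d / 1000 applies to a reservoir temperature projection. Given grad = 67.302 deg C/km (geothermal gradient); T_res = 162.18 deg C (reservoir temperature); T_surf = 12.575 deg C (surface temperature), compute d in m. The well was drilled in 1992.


d = (T_res - T_surf) / grad * 1000
d = (162.18 - 12.575) / 67.302 * 1000
d = 2222.9 m


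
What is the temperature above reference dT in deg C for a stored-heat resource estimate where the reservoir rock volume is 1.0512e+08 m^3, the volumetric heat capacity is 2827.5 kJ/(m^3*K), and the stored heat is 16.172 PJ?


dT = Q_s * 1e12 / (Vr * rhoc)
dT = 16.172 * 1e12 / (1.0512e+08 * 2827.5)
dT = 54.40963 K
Convert (temperature difference, 1 K = 1 deg C): 54.40963 K = 54.40963 deg C
dT = 54.410 deg C


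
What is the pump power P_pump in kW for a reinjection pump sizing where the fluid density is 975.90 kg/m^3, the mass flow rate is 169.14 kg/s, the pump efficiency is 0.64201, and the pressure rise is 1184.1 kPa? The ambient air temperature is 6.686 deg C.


P_pump = mdot * dP / (rho * eta)
P_pump = 169.14 * 1184.1 / (975.90 * 0.64201)
P_pump = 319.66 kW


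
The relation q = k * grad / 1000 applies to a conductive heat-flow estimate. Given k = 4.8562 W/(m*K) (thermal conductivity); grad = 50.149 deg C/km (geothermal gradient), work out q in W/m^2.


q = k * grad / 1000
q = 4.8562 * 50.149 / 1000
q = 0.24353 W/m^2


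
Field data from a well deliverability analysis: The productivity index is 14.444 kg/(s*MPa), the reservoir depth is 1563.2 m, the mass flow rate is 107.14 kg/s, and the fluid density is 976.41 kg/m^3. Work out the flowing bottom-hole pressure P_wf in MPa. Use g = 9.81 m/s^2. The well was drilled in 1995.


Step 1: P_i = rho*g*h/1e6 = 976.41*9.81*1563.2/1e6 = 14.97324 MPa
Step 2: P_wf = P_i - mdot/PI = 14.97324 - 107.14/14.444 = 7.5556 MPa
P_wf = 7.5556 MPa


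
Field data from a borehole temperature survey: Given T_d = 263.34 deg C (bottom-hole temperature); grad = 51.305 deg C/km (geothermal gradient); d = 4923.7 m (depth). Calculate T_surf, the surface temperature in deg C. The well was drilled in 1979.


T_surf = T_d - grad * d / 1000
T_surf = 263.34 - 51.305 * 4923.7 / 1000
T_surf = 10.730 deg C


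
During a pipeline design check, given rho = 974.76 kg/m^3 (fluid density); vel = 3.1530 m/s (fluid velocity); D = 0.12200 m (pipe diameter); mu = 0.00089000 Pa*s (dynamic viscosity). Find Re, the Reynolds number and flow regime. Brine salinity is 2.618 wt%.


Step 1: Re = rho*vel*D/mu = 974.76*3.153*0.122/0.00089 = 4.2130e+05
Step 2: Re = 4.2130e+05 > 4000, so flow is turbulent.
Re = 4.2130e+05 (turbulent)


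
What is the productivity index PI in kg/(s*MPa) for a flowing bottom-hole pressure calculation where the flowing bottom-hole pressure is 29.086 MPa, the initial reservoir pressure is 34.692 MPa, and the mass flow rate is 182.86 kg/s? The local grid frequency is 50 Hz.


PI = mdot / (P_i - P_wf)
PI = 182.86 / (34.692 - 29.086)
PI = 32.619 kg/(s*MPa)


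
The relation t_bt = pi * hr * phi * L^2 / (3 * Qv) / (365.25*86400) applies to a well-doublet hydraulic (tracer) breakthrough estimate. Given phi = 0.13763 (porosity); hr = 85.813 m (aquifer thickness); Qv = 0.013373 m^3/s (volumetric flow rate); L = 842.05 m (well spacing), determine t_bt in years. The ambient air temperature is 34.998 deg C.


t_bt = pi * hr * phi * L^2 / (3 * Qv) / (365.25*86400)
t_bt = pi * 85.813 * 0.13763 * 842.05^2 / (3 * 0.013373) / (365.25*86400)
t_bt = 20.780 years


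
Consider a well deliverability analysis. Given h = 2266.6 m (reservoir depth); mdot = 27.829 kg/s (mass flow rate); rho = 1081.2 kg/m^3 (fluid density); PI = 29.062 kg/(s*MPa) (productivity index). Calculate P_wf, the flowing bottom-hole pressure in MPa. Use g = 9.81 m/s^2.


Step 1: P_i = rho*g*h/1e6 = 1081.2*9.81*2266.6/1e6 = 24.04086 MPa
Step 2: P_wf = P_i - mdot/PI = 24.04086 - 27.829/29.062 = 23.083 MPa
P_wf = 23.083 MPa


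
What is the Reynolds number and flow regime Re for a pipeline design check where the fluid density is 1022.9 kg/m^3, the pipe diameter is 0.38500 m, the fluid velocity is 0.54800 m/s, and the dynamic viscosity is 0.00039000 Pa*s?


Step 1: Re = rho*vel*D/mu = 1022.9*0.548*0.385/0.00039 = 5.5336e+05
Step 2: Re = 5.5336e+05 > 4000, so flow is turbulent.
Re = 5.5336e+05 (turbulent)


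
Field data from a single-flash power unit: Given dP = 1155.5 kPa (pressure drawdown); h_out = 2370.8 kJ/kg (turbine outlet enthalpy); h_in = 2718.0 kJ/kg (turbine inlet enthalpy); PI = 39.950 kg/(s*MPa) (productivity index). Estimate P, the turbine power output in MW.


Step 1: mdot = PI * dP / 1000 = 39.95 * 1155.5 / 1000 = 46.16223 kg/s
Step 2: P = mdot*(h_in - h_out)/1000 = 46.16223*(2718.0 - 2370.8)/1000 = 16.028 MW
P = 16.028 MW


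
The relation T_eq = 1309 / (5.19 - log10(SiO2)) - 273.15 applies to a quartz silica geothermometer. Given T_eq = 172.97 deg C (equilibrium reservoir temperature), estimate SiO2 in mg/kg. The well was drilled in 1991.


SiO2 = 10^(5.19 - 1309/(T_eq + 273.15))
SiO2 = 10^(5.19 - 1309/(172.97 + 273.15))
SiO2 = 180.22 mg/kg


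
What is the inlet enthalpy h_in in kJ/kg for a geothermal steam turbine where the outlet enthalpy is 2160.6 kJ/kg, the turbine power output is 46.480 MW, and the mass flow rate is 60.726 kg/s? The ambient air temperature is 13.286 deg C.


h_in = h_out + P * 1000 / mdot
h_in = 2160.6 + 46.480 * 1000 / 60.726
h_in = 2926.0 kJ/kg


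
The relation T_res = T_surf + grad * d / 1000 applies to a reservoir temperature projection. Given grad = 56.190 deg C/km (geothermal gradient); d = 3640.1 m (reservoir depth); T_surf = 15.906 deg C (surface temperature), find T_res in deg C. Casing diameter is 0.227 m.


T_res = T_surf + grad * d / 1000
T_res = 15.906 + 56.190 * 3640.1 / 1000
T_res = 220.44 deg C


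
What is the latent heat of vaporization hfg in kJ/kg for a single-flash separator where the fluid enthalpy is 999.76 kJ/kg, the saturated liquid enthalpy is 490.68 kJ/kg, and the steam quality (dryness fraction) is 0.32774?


hfg = (h - hf) / x
hfg = (999.76 - 490.68) / 0.32774
hfg = 1553.3 kJ/kg


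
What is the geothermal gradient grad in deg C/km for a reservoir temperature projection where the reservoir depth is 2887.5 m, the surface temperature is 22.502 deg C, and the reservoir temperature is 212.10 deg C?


grad = (T_res - T_surf) / d * 1000
grad = (212.10 - 22.502) / 2887.5 * 1000
grad = 65.662 deg C/km


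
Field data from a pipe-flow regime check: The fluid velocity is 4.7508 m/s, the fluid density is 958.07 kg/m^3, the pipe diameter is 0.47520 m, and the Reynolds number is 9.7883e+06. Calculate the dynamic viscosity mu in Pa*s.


mu = rho * vel * D / Re
mu = 958.07 * 4.7508 * 0.47520 / 9.7883e+06
mu = 0.00022097 Pa*s


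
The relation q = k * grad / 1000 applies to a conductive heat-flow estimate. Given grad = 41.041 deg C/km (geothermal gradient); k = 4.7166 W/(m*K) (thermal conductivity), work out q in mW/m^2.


q = k * grad / 1000
q = 4.7166 * 41.041 / 1000
q = 0.1935740 W/m^2
Convert: 0.1935740 W/m^2 * 1000.0 = 193.57 mW/m^2
q = 193.57 mW/m^2
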